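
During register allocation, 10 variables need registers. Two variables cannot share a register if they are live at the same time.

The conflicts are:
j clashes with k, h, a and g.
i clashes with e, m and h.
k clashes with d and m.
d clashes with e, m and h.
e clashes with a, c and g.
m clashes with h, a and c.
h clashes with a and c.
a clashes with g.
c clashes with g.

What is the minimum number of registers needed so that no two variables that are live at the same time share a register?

3

m, h, c pairwise conflict, so at least 3 registers are needed.
3 registers suffice: register 1 → {j, e, m}; register 2 → {k, h, g}; register 3 → {i, d, a, c}. Every pair that conflicts lands in different registers.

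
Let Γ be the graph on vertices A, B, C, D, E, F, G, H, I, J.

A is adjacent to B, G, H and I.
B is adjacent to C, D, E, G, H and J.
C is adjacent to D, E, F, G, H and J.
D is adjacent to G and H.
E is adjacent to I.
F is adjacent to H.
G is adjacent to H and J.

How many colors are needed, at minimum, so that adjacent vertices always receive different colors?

B, C, D, G, H are mutually adjacent (a clique of size 5), so at least 5 colors are needed.
A valid assignment using 5 colors: A=2, B=1, C=2, D=5, E=3, F=1, G=3, H=4, I=1, J=4. Every edge joins two different colors.

5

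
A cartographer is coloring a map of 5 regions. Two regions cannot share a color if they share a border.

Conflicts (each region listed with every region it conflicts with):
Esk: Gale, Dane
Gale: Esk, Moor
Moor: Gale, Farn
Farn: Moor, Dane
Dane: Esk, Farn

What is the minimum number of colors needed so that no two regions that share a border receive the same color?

The cycle Moor-Gale-Esk-Dane-Farn-Moor has odd length 5, so it cannot be 2-colored; at least 3 colors are needed.
A valid assignment using 3 colors: Esk=1, Gale=2, Moor=3, Farn=1, Dane=2. No two conflicting regions share a color.

3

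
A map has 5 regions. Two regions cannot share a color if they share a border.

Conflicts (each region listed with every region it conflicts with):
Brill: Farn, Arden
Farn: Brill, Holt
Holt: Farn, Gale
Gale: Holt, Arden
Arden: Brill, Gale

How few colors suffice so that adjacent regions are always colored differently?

3

The cycle Gale-Arden-Brill-Farn-Holt-Gale has odd length 5, so it cannot be 2-colored; at least 3 colors are needed.
3 colors suffice: Brill=1, Farn=2, Holt=1, Gale=3, Arden=2. Every pair that conflicts lands in different colors.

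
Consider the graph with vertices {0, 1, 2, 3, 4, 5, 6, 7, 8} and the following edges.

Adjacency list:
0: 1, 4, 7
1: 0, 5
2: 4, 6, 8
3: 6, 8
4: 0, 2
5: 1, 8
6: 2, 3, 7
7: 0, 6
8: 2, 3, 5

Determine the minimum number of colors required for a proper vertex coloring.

3

The cycle 4-0-7-6-2-4 has odd length 5, so it cannot be 2-colored; at least 3 colors are needed.
One proper 3-coloring: 0=a, 1=b, 2=a, 3=a, 4=b, 5=a, 6=b, 7=c, 8=b. No two adjacent vertices share a color.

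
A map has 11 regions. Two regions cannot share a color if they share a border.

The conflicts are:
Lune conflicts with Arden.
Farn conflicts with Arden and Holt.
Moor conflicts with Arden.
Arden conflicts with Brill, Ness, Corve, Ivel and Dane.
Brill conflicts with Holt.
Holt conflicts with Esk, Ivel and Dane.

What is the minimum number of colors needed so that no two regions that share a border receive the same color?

2

Moor and Arden conflict, so at least 2 colors are needed.
One proper 2-coloring: Lune=2, Farn=2, Moor=2, Arden=1, Brill=2, Ness=2, Holt=1, Esk=2, Corve=2, Ivel=2, Dane=2. No two conflicting regions share a color.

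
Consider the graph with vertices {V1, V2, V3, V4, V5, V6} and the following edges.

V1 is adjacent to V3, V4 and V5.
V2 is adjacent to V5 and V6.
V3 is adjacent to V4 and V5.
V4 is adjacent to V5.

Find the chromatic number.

V1, V3, V4, V5 are mutually adjacent (a clique of size 4), so at least 4 colors are needed.
One proper 4-coloring: V1=Y, V2=B, V3=G, V4=B, V5=R, V6=R. Every edge joins two different colors.

4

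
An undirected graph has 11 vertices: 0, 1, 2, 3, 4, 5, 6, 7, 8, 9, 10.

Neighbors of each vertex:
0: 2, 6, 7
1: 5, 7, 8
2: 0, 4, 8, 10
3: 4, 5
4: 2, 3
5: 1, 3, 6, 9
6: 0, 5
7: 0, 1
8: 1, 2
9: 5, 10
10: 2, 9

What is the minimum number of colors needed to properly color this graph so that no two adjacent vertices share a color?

The cycle 7-0-2-8-1-7 has odd length 5, so it cannot be 2-colored; at least 3 colors are needed.
A valid assignment using 3 colors: 0=blue, 1=blue, 2=red, 3=blue, 4=green, 5=red, 6=green, 7=red, 8=green, 9=green, 10=blue. No two adjacent vertices share a color.

3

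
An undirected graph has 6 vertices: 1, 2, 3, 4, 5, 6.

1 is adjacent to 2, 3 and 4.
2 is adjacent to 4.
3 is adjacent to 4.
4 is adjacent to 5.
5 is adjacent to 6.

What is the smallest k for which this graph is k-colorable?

3

1, 2, 4 are pairwise adjacent, so at least 3 colors are needed.
A valid assignment using 3 colors: 1=b, 2=c, 3=c, 4=a, 5=b, 6=a. Every edge joins two different colors.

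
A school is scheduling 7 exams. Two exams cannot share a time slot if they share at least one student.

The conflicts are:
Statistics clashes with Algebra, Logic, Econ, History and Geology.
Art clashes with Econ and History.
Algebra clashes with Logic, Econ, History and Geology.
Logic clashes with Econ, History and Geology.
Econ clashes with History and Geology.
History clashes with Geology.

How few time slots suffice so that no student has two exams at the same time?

Statistics, Algebra, Logic, Econ, History, Geology are mutually in conflict, so at least 6 time slots are needed.
6 time slots suffice: time slot 1 → {History}; time slot 2 → {Econ}; time slot 3 → {Art, Logic}; time slot 4 → {Algebra}; time slot 5 → {Statistics}; time slot 6 → {Geology}. No two conflicting exams share a time slot.

6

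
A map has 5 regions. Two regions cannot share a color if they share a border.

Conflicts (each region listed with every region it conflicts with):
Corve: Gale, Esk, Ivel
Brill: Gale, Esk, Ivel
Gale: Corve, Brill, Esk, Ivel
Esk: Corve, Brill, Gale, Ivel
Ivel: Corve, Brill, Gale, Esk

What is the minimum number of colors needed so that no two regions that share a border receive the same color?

Corve, Gale, Esk, Ivel are mutually in conflict, so at least 4 colors are needed.
A valid assignment using 4 colors: Corve=4, Brill=4, Gale=2, Esk=1, Ivel=3. Every pair that conflicts lands in different colors.

4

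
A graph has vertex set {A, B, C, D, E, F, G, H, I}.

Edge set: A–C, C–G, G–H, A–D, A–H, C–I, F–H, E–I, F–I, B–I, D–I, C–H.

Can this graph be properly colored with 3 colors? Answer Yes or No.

Yes

The chromatic number is 3. A, C, H are mutually adjacent, so at least 3 colors are needed.
3 colors suffice: color 1 → {H, I}; color 2 → {B, C, D, E, F}; color 3 → {A, G}.
That is already a proper 3-coloring.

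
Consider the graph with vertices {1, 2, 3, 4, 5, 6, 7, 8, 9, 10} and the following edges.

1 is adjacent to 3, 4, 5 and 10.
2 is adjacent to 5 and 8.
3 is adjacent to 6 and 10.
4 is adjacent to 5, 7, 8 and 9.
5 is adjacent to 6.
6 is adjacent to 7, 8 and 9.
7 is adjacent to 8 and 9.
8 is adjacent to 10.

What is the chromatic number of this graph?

3

6, 7, 8 are mutually adjacent, so at least 3 colors are needed.
3 colors suffice: color a → {2, 4, 6, 10}; color b → {3, 5, 8, 9}; color c → {1, 7}. Each edge has distinct colors on its endpoints.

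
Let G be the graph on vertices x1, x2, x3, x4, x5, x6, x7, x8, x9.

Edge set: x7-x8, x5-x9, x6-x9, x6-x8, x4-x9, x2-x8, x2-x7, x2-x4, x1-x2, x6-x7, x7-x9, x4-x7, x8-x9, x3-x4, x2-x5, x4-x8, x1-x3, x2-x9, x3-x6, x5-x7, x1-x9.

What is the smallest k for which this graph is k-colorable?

x2, x4, x7, x8, x9 form a clique, so at least 5 colors are needed.
One proper 5-coloring: x1=3, x2=2, x3=1, x4=4, x5=4, x6=2, x7=3, x8=5, x9=1. Every edge joins two different colors.

5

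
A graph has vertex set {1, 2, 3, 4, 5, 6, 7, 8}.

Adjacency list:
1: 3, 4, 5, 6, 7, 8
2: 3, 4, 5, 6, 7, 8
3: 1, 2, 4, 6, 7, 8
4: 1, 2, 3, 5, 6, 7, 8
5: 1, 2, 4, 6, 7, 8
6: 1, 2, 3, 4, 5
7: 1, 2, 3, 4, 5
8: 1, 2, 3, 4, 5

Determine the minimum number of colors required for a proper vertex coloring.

2, 3, 4, 6 are pairwise adjacent (a clique of size 4), so at least 4 colors are needed.
4 colors suffice: color a → {4}; color b → {1, 2}; color c → {3, 5}; color d → {6, 7, 8}. Each edge has distinct colors on its endpoints.

4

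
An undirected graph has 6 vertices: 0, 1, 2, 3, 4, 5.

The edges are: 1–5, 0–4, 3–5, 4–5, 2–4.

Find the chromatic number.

3 and 5 are adjacent, so at least 2 colors are needed.
One proper 2-coloring: 0=a, 1=b, 2=a, 3=b, 4=b, 5=a. Every edge joins two different colors.

2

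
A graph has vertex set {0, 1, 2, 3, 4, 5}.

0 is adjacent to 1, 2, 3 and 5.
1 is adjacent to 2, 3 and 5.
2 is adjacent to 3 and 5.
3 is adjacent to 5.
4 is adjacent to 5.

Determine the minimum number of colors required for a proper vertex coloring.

0, 1, 2, 3, 5 form a clique, so at least 5 colors are needed.
A valid assignment using 5 colors: 0=purple, 1=green, 2=blue, 3=yellow, 4=blue, 5=red. Each edge has distinct colors on its endpoints.

5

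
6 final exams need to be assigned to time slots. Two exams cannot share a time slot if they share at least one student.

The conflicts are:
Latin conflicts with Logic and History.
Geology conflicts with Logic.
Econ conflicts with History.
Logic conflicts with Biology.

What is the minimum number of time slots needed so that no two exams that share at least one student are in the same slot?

Latin and History conflict, so at least 2 time slots are needed.
2 time slots suffice: time slot 1 → {Logic, History}; time slot 2 → {Latin, Geology, Econ, Biology}. No two conflicting exams share a time slot.

2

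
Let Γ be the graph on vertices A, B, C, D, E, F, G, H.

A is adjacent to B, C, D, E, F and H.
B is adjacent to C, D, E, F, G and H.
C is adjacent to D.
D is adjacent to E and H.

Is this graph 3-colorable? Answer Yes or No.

A, B, C, D form a clique, so at least 4 colors are needed.
So 3 colors are not enough.

No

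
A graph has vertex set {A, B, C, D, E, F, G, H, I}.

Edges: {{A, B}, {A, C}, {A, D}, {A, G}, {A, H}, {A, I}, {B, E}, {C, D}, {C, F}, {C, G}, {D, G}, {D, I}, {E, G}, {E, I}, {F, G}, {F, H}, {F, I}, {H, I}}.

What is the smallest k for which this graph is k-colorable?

A, C, D, G are mutually adjacent (a clique of size 4), so at least 4 colors are needed.
4 colors suffice: color 1 → {A, E, F}; color 2 → {B, G, I}; color 3 → {C, H}; color 4 → {D}. Each edge has distinct colors on its endpoints.

4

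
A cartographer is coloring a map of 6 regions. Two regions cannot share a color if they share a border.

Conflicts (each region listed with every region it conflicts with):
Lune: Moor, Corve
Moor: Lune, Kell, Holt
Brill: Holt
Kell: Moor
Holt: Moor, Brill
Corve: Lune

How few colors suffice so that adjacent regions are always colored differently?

2

Moor and Holt conflict, so at least 2 colors are needed.
One proper 2-coloring: Lune=2, Moor=1, Brill=1, Kell=2, Holt=2, Corve=1. Every pair that conflicts lands in different colors.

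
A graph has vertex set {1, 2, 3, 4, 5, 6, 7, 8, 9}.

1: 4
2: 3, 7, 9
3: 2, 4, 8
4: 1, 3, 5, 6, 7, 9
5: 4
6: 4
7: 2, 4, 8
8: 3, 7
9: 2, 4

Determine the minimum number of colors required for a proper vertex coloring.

4 and 5 are adjacent, so at least 2 colors are needed.
2 colors suffice: color a → {2, 4, 8}; color b → {1, 3, 5, 6, 7, 9}. Every edge joins two different colors.

2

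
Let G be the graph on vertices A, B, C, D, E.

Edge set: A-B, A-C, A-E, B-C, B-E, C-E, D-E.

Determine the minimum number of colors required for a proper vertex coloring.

A, B, C, E are pairwise adjacent (a clique of size 4), so at least 4 colors are needed.
4 colors suffice: A=2, B=4, C=3, D=2, E=1. Every edge joins two different colors.

4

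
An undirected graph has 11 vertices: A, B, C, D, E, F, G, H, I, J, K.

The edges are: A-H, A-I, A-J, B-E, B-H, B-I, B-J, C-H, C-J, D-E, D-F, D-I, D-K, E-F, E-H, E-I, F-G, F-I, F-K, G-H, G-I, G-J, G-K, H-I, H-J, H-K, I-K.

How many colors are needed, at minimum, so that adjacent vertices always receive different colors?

F, G, I, K are mutually adjacent (a clique of size 4), so at least 4 colors are needed.
4 colors suffice: color red → {F, H}; color blue → {I, J}; color green → {A, C, E, K}; color yellow → {B, D, G}. No two adjacent vertices share a color.

4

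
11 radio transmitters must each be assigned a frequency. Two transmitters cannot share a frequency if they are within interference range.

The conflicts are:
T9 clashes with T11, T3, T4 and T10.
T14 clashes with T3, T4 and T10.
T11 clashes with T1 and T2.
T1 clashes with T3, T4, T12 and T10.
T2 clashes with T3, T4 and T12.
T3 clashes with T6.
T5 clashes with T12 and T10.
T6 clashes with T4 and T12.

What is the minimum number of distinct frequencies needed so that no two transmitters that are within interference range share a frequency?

T3 and T6 conflict, so at least 2 frequencies are needed.
2 frequencies suffice: frequency 1 → {T11, T3, T4, T12, T10}; frequency 2 → {T9, T14, T1, T2, T5, T6}. Each listed conflict is separated.

2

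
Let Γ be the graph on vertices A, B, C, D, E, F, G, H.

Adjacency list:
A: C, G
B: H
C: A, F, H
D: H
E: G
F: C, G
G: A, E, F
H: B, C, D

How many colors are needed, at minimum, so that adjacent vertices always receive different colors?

E and G are adjacent, so at least 2 colors are needed.
2 colors suffice: color 1 → {B, C, D, G}; color 2 → {A, E, F, H}. Every edge joins two different colors.

2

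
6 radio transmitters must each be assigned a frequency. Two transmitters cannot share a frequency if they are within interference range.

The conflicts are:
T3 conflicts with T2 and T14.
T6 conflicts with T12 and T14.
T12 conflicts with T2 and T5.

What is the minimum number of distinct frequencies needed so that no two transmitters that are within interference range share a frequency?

The cycle T14-T3-T2-T12-T6-T14 has odd length 5, so it cannot be 2-colored; at least 3 frequencies are needed.
3 frequencies suffice: frequency 1 → {T12, T14}; frequency 2 → {T6, T2, T5}; frequency 3 → {T3}. No two conflicting transmitters share a frequency.

3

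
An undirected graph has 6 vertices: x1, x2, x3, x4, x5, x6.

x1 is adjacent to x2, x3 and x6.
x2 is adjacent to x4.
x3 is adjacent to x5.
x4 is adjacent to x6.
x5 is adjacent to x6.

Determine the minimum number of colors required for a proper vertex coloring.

2

x5 and x6 are adjacent, so at least 2 colors are needed.
A valid assignment using 2 colors: x1=2, x2=1, x3=1, x4=2, x5=2, x6=1. Each edge has distinct colors on its endpoints.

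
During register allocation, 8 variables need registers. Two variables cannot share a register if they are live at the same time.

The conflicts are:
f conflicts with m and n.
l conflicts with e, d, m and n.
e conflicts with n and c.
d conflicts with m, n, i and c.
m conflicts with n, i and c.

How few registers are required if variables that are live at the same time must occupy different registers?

4

l, d, m, n pairwise conflict, so at least 4 registers are needed.
A valid assignment using 4 registers: f=2, l=4, e=1, d=2, m=1, n=3, i=3, c=3. Every pair that conflicts lands in different registers.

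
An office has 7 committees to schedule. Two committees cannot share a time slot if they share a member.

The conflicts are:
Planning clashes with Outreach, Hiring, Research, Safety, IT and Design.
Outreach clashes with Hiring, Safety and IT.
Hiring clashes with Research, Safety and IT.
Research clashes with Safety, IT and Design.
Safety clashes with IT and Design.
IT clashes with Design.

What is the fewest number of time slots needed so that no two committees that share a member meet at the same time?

5

Planning, Research, Safety, IT, Design all conflict with each other, so at least 5 time slots are needed.
Using 5 time slots: Planning=3, Outreach=5, Hiring=4, Research=5, Safety=1, IT=2, Design=4. Each listed conflict is separated.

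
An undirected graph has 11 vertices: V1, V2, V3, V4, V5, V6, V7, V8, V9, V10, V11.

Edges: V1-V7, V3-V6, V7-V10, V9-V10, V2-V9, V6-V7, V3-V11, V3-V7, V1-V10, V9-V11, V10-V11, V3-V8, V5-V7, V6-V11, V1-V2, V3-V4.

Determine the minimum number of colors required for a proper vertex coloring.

3

V9, V10, V11 are pairwise adjacent, so at least 3 colors are needed.
3 colors suffice: color 1 → {V2, V4, V7, V8, V11}; color 2 → {V3, V5, V10}; color 3 → {V1, V6, V9}. Every edge joins two different colors.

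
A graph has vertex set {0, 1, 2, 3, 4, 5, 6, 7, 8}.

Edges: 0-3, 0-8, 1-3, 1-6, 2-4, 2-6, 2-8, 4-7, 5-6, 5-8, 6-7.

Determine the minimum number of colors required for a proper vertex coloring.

2

5 and 8 are adjacent, so at least 2 colors are needed.
2 colors suffice: 0=blue, 1=blue, 2=blue, 3=red, 4=red, 5=blue, 6=red, 7=blue, 8=red. No two adjacent vertices share a color.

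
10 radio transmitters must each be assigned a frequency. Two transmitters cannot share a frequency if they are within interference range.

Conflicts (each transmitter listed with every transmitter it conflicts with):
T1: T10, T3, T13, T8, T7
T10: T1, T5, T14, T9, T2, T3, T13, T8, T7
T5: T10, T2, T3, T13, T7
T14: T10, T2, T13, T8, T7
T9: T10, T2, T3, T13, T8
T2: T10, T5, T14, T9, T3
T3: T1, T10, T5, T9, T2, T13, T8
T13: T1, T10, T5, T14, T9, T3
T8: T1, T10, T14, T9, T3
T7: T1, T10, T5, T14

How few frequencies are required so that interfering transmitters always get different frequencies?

4

T10, T5, T3, T13 all conflict with each other, so at least 4 frequencies are needed.
4 frequencies suffice: frequency 1 → {T10}; frequency 2 → {T14, T3}; frequency 3 → {T2, T13, T8, T7}; frequency 4 → {T1, T5, T9}. No two conflicting transmitters share a frequency.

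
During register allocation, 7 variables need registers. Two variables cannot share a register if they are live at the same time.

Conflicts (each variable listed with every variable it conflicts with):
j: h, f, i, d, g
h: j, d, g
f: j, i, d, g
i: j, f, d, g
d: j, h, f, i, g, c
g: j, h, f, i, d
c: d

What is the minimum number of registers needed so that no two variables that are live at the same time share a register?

5

j, f, i, d, g are mutually in conflict, so at least 5 registers are needed.
5 registers suffice: register 1 → {d}; register 2 → {g, c}; register 3 → {j}; register 4 → {h, i}; register 5 → {f}. Each listed conflict is separated.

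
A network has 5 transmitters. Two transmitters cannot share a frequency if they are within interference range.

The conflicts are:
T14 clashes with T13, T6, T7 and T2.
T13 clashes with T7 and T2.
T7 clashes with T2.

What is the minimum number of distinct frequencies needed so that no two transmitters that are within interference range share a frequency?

4

T14, T13, T7, T2 pairwise conflict, so at least 4 frequencies are needed.
4 frequencies suffice: frequency 1 → {T14}; frequency 2 → {T6, T7}; frequency 3 → {T2}; frequency 4 → {T13}. No two conflicting transmitters share a frequency.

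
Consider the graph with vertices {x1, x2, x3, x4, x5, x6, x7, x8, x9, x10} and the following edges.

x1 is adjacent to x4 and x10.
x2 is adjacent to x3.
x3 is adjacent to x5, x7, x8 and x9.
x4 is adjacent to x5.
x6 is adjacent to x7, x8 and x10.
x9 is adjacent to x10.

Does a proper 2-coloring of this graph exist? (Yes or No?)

No

The cycle x8-x3-x9-x10-x6-x8 has odd length 5, so it cannot be 2-colored; at least 3 colors are needed.
So 2 colors are not enough.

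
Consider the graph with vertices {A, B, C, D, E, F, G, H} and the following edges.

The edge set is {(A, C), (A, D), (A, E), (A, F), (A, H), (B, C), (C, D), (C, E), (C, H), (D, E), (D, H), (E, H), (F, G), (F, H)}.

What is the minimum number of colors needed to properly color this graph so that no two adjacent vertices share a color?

5

A, C, D, E, H form a clique, so at least 5 colors are needed.
5 colors suffice: A=1, B=1, C=3, D=5, E=4, F=3, G=1, H=2. No two adjacent vertices share a color.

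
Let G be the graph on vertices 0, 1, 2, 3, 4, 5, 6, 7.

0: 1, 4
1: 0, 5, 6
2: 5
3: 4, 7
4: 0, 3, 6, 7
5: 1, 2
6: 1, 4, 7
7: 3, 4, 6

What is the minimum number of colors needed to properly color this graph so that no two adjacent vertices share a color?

3

3, 4, 7 are mutually adjacent, so at least 3 colors are needed.
A valid assignment using 3 colors: 0=blue, 1=red, 2=red, 3=blue, 4=red, 5=blue, 6=blue, 7=green. No two adjacent vertices share a color.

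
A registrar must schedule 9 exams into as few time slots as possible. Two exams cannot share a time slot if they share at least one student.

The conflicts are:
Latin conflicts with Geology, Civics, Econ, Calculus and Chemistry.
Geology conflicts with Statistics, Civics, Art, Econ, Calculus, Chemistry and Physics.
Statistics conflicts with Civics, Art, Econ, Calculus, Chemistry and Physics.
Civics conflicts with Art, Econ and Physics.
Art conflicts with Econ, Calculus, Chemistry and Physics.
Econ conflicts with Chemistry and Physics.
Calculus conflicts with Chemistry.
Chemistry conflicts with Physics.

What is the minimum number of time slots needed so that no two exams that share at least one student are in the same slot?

Geology, Statistics, Art, Econ, Chemistry, Physics all conflict with each other, so at least 6 time slots are needed.
Using 6 time slots: Latin=2, Geology=1, Statistics=2, Civics=3, Art=4, Econ=5, Calculus=5, Chemistry=3, Physics=6. Each listed conflict is separated.

6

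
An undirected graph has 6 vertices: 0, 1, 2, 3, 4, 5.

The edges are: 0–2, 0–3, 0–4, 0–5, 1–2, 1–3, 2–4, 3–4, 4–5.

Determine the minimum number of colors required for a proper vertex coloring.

3

0, 4, 5 are mutually adjacent, so at least 3 colors are needed.
3 colors suffice: color a → {0, 1}; color b → {4}; color c → {2, 3, 5}. Each edge has distinct colors on its endpoints.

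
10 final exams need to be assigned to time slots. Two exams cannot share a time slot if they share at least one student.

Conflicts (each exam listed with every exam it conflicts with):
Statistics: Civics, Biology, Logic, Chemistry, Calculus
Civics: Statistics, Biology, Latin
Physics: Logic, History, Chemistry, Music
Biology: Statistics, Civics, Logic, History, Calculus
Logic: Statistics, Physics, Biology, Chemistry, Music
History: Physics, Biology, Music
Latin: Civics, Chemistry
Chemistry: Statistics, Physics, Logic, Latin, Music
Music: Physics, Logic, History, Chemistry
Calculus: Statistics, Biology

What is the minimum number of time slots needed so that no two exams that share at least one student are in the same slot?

Physics, Logic, Chemistry, Music pairwise conflict, so at least 4 time slots are needed.
4 time slots suffice: time slot 1 → {Biology, Chemistry}; time slot 2 → {Statistics, Physics, Latin}; time slot 3 → {Civics, Logic, History, Calculus}; time slot 4 → {Music}. Each listed conflict is separated.

4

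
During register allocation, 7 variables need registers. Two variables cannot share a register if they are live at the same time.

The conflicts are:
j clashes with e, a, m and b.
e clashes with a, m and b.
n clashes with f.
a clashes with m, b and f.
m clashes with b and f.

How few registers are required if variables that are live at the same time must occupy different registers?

j, e, a, m, b are mutually in conflict, so at least 5 registers are needed.
Using 5 registers: j=4, e=3, n=1, a=1, m=2, b=5, f=3. Each listed conflict is separated.

5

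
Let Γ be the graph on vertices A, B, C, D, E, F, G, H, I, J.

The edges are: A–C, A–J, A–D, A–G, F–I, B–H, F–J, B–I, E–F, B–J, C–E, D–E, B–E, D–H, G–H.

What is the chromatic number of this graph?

The cycle J-A-G-H-B-J has odd length 5, so it cannot be 2-colored; at least 3 colors are needed.
3 colors suffice: A=1, B=2, C=2, D=2, E=1, F=2, G=2, H=1, I=1, J=3. Each edge has distinct colors on its endpoints.

3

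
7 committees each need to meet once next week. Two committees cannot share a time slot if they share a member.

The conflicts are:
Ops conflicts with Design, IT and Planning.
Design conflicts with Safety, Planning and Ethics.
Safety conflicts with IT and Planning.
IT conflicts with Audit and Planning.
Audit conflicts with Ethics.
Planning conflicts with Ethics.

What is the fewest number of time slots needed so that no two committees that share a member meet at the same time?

Safety, IT, Planning are mutually in conflict, so at least 3 time slots are needed.
3 time slots suffice: time slot 1 → {Audit, Planning}; time slot 2 → {Design, IT}; time slot 3 → {Ops, Safety, Ethics}. Each listed conflict is separated.

3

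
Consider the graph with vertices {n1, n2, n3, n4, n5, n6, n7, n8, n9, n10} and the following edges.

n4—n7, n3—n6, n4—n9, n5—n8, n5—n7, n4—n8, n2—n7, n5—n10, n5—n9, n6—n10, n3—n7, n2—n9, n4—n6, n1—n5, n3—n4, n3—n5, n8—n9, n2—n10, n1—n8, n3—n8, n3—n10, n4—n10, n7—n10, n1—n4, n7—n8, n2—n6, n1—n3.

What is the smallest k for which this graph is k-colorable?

4

n3, n4, n6, n10 form a clique, so at least 4 colors are needed.
4 colors suffice: color R → {n2, n3}; color B → {n4, n5}; color G → {n8, n10}; color Y → {n1, n6, n7, n9}. No two adjacent vertices share a color.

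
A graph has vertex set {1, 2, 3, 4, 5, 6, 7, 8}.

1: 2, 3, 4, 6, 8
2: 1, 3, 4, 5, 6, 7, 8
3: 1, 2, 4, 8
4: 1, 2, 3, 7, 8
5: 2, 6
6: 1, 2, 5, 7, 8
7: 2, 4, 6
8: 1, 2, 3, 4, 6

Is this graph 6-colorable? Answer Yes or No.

The chromatic number is 5. 1, 2, 3, 4, 8 form a clique, so at least 5 colors are needed.
A valid assignment using 5 colors: 1=yellow, 2=red, 3=purple, 4=green, 5=blue, 6=green, 7=blue, 8=blue.
Since 6 ≥ 5, a proper 6-coloring certainly exists.

Yes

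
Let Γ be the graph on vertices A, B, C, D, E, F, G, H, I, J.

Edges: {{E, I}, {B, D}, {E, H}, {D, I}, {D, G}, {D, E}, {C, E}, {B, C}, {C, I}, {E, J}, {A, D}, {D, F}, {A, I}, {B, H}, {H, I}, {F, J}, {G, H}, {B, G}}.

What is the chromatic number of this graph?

C, E, I form a triangle, so at least 3 colors are needed.
3 colors suffice: color 1 → {C, D, H, J}; color 2 → {A, B, E, F}; color 3 → {G, I}. Every edge joins two different colors.

3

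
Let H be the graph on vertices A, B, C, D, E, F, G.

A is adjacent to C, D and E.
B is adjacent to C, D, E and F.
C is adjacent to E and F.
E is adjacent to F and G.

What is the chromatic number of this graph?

B, C, E, F are pairwise adjacent (a clique of size 4), so at least 4 colors are needed.
4 colors suffice: color red → {D, E}; color blue → {A, B, G}; color green → {C}; color yellow → {F}. No two adjacent vertices share a color.

4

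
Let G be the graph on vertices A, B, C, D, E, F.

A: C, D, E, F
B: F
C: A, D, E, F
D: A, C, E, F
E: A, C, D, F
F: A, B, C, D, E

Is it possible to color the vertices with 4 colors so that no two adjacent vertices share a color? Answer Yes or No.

A, C, D, E, F are pairwise adjacent (a clique of size 5), so at least 5 colors are needed.
So 4 colors are not enough.

No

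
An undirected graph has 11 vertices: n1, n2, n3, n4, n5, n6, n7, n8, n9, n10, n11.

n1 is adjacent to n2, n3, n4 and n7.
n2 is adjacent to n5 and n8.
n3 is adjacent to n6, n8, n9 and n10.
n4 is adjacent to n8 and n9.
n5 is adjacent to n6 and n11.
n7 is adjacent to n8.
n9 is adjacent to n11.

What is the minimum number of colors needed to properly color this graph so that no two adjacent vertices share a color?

3

The cycle n6-n5-n11-n9-n3-n6 has odd length 5, so it cannot be 2-colored; at least 3 colors are needed.
One proper 3-coloring: n1=2, n2=1, n3=1, n4=1, n5=2, n6=3, n7=1, n8=2, n9=2, n10=2, n11=1. Every edge joins two different colors.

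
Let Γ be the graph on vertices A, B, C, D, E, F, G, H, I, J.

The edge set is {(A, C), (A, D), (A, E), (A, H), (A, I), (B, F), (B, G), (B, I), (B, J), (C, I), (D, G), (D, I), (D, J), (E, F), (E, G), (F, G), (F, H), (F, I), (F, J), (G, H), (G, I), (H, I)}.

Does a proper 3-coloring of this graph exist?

No

B, F, G, I are pairwise adjacent (a clique of size 4), so at least 4 colors are needed.
So 3 colors are not enough.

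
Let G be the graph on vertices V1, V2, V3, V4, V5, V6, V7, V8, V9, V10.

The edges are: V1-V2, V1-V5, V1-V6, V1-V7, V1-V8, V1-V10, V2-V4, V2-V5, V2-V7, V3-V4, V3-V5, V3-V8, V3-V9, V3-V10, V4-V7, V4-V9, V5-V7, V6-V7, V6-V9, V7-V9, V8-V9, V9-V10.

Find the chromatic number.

4

V1, V2, V5, V7 form a clique, so at least 4 colors are needed.
4 colors suffice: V1=1, V2=4, V3=2, V4=3, V5=3, V6=3, V7=2, V8=3, V9=1, V10=3. Each edge has distinct colors on its endpoints.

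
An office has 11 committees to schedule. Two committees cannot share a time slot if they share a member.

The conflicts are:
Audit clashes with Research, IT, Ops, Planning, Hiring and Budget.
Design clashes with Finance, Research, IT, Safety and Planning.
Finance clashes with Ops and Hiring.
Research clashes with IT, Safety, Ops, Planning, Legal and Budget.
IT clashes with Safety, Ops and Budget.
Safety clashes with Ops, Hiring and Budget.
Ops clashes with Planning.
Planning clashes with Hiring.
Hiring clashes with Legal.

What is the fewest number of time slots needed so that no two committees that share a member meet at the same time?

Audit, Research, Ops, Planning are mutually in conflict, so at least 4 time slots are needed.
4 time slots suffice: Audit=4, Design=3, Finance=2, Research=1, IT=2, Safety=4, Ops=3, Planning=2, Hiring=1, Legal=2, Budget=3. Each listed conflict is separated.

4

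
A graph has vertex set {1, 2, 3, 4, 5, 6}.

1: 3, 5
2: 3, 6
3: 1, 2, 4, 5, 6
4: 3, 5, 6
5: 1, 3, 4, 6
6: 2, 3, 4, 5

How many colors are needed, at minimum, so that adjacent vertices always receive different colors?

3, 4, 5, 6 are pairwise adjacent (a clique of size 4), so at least 4 colors are needed.
4 colors suffice: 1=blue, 2=green, 3=red, 4=yellow, 5=green, 6=blue. Every edge joins two different colors.

4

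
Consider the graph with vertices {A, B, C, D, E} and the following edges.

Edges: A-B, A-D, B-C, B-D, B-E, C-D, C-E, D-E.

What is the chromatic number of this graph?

B, C, D, E are mutually adjacent (a clique of size 4), so at least 4 colors are needed.
One proper 4-coloring: A=green, B=red, C=yellow, D=blue, E=green. Every edge joins two different colors.

4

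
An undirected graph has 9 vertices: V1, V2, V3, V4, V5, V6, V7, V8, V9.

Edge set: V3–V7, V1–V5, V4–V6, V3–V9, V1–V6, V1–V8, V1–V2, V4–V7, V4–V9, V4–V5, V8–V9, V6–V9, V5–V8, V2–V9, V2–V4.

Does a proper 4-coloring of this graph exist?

The chromatic number is 3. V4, V6, V9 form a triangle, so at least 3 colors are needed.
3 colors suffice: color 1 → {V1, V3, V4}; color 2 → {V5, V7, V9}; color 3 → {V2, V6, V8}.
Since 4 ≥ 3, a proper 4-coloring certainly exists.

Yes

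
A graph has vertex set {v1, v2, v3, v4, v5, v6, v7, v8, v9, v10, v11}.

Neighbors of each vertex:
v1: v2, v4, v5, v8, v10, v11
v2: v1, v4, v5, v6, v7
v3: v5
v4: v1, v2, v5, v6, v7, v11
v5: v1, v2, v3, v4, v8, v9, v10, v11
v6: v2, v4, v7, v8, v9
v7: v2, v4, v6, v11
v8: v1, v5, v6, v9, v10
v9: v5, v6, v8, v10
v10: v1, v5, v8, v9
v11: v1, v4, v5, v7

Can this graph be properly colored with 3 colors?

v1, v4, v5, v11 are pairwise adjacent (a clique of size 4), so at least 4 colors are needed.
So 3 colors are not enough.

No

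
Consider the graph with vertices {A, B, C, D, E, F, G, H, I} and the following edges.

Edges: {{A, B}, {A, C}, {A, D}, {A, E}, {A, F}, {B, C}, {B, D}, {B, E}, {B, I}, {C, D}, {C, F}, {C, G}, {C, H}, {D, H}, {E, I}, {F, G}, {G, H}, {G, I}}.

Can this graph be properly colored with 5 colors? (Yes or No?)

Yes

The chromatic number is 4. A, B, C, D are pairwise adjacent (a clique of size 4), so at least 4 colors are needed.
One proper 4-coloring: A=2, B=3, C=1, D=4, E=4, F=3, G=2, H=3, I=1.
Since 5 ≥ 4, a proper 5-coloring certainly exists.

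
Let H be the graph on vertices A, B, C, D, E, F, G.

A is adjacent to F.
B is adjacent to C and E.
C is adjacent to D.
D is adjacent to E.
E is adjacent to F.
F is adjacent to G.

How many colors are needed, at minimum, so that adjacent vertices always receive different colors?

2

B and C are adjacent, so at least 2 colors are needed.
2 colors suffice: color 1 → {B, D, F}; color 2 → {A, C, E, G}. Each edge has distinct colors on its endpoints.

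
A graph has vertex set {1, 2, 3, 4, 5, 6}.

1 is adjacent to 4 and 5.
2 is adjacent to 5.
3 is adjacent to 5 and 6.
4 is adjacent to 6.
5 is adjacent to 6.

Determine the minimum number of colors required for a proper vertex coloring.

3, 5, 6 are pairwise adjacent, so at least 3 colors are needed.
3 colors suffice: color a → {4, 5}; color b → {1, 2, 6}; color c → {3}. Each edge has distinct colors on its endpoints.

3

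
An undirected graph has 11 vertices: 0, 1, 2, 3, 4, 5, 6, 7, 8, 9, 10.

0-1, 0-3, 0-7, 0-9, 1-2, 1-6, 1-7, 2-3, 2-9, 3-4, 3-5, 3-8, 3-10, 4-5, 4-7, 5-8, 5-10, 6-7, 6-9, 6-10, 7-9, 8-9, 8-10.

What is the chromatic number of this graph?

3, 5, 8, 10 are mutually adjacent (a clique of size 4), so at least 4 colors are needed.
One proper 4-coloring: 0=green, 1=red, 2=blue, 3=red, 4=yellow, 5=green, 6=green, 7=blue, 8=blue, 9=red, 10=yellow. No two adjacent vertices share a color.

4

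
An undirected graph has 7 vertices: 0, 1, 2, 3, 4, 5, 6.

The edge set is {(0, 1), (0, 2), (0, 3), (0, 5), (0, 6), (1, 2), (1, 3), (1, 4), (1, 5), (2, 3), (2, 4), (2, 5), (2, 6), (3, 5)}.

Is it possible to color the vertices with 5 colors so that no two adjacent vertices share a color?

The chromatic number is 5. 0, 1, 2, 3, 5 are pairwise adjacent (a clique of size 5), so at least 5 colors are needed.
5 colors suffice: 0=c, 1=b, 2=a, 3=e, 4=c, 5=d, 6=b.
That is already a proper 5-coloring.

Yes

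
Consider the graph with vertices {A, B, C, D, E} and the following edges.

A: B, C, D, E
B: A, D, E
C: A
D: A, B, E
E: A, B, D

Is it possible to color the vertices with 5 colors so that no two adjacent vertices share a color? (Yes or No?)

The chromatic number is 4. A, B, D, E form a clique, so at least 4 colors are needed.
4 colors suffice: color 1 → {A}; color 2 → {C, D}; color 3 → {E}; color 4 → {B}.
Since 5 ≥ 4, a proper 5-coloring certainly exists.

Yes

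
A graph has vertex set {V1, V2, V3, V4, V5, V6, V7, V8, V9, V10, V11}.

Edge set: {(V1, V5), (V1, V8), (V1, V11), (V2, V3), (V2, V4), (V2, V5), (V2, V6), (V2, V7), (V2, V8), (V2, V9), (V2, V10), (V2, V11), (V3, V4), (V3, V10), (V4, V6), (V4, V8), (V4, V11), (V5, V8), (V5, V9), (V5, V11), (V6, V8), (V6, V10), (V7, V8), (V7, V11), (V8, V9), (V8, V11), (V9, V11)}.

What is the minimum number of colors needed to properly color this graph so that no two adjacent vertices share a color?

V2, V5, V8, V9, V11 are pairwise adjacent (a clique of size 5), so at least 5 colors are needed.
5 colors suffice: color red → {V1, V2}; color blue → {V8, V10}; color green → {V3, V6, V11}; color yellow → {V4, V5, V7}; color purple → {V9}. Each edge has distinct colors on its endpoints.

5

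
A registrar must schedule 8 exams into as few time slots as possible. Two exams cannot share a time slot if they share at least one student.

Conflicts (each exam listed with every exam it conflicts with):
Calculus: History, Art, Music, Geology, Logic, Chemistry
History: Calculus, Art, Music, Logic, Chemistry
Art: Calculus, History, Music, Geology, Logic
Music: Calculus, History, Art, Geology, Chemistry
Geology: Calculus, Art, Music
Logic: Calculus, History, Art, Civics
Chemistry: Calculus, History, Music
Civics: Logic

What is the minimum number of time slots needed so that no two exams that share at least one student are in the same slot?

4

Calculus, History, Music, Chemistry all conflict with each other, so at least 4 time slots are needed.
Using 4 time slots: Calculus=1, History=2, Art=3, Music=4, Geology=2, Logic=4, Chemistry=3, Civics=1. No two conflicting exams share a time slot.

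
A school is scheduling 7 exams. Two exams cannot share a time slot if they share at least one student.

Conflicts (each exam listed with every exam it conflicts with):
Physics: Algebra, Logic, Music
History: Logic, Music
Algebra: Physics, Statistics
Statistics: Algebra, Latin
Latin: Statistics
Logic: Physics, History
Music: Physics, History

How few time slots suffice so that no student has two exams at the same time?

Statistics and Latin conflict, so at least 2 time slots are needed.
2 time slots suffice: time slot 1 → {Physics, History, Statistics}; time slot 2 → {Algebra, Latin, Logic, Music}. Every pair that conflicts lands in different time slots.

2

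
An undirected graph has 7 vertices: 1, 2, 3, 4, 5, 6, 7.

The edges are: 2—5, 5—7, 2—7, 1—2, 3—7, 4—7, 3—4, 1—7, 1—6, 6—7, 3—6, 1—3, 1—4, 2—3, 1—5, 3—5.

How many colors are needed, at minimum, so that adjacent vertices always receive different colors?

5

1, 2, 3, 5, 7 are pairwise adjacent (a clique of size 5), so at least 5 colors are needed.
One proper 5-coloring: 1=a, 2=d, 3=b, 4=d, 5=e, 6=d, 7=c. No two adjacent vertices share a color.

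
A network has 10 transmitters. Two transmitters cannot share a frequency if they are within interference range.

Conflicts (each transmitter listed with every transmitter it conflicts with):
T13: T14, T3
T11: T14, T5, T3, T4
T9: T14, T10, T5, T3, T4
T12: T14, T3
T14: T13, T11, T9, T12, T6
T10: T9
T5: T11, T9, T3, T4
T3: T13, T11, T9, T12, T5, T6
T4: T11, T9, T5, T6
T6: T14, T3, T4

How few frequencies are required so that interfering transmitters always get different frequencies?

3

T11, T5, T3 are mutually in conflict, so at least 3 frequencies are needed.
3 frequencies suffice: frequency 1 → {T14, T10, T3, T4}; frequency 2 → {T13, T11, T9, T12, T6}; frequency 3 → {T5}. Each listed conflict is separated.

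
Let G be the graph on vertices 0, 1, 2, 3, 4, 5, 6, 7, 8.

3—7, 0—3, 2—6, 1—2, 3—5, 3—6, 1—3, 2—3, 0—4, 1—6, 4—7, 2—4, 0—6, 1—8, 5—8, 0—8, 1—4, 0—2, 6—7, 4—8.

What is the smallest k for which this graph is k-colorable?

0, 2, 3, 6 are pairwise adjacent (a clique of size 4), so at least 4 colors are needed.
4 colors suffice: 0=b, 1=b, 2=c, 3=a, 4=a, 5=b, 6=d, 7=b, 8=c. Each edge has distinct colors on its endpoints.

4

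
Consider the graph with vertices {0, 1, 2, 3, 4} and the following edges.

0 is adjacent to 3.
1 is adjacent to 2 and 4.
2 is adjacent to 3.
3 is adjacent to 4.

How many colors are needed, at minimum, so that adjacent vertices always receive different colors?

2

3 and 4 are adjacent, so at least 2 colors are needed.
One proper 2-coloring: 0=blue, 1=red, 2=blue, 3=red, 4=blue. Every edge joins two different colors.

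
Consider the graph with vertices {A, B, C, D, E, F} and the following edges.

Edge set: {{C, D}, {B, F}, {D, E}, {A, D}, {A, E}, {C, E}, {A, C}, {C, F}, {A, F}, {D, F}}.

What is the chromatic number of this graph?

A, C, D, E form a clique, so at least 4 colors are needed.
4 colors suffice: A=2, B=1, C=1, D=3, E=4, F=4. No two adjacent vertices share a color.

4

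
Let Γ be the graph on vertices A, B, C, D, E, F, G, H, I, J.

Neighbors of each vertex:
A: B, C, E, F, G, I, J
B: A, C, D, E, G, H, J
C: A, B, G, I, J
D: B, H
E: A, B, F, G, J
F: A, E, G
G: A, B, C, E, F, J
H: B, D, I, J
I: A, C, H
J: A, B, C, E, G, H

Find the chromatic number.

A, B, E, G, J are pairwise adjacent (a clique of size 5), so at least 5 colors are needed.
A valid assignment using 5 colors: A=1, B=2, C=5, D=3, E=5, F=2, G=4, H=1, I=2, J=3. No two adjacent vertices share a color.

5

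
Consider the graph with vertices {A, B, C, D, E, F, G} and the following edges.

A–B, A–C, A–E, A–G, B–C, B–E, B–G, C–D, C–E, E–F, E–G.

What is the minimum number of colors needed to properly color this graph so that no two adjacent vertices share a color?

A, B, E, G are pairwise adjacent (a clique of size 4), so at least 4 colors are needed.
4 colors suffice: color red → {D, E}; color blue → {B, F}; color green → {C, G}; color yellow → {A}. Each edge has distinct colors on its endpoints.

4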